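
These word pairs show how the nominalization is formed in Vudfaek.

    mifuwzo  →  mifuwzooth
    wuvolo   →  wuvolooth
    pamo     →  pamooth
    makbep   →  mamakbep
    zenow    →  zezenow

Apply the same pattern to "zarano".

mifuwzo and zenow both have last vowel 'o' yet inflect differently (mifuwzooth, zezenow), so the last vowel is not what conditions the rule; the final letter is.
"zarano" ends in -o. The stems ending in -o (mifuwzo → mifuwzooth, wuvolo → wuvolooth, pamo → pamooth) add -oth.
So zarano → zaranooth.

zaranooth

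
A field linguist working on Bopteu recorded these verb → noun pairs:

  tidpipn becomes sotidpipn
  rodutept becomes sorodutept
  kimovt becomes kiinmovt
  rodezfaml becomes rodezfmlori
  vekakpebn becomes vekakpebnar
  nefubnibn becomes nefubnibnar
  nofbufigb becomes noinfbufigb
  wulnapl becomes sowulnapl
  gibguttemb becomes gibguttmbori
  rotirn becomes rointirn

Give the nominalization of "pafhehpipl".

"pafhehpipl" has second-to-last letter 'p'. The stems whose second-to-last letter is 'p' (wulnapl → sowulnapl, rodutept → sorodutept, tidpipn → sotidpipn) add the prefix so-.
The other patterns: stems whose second-to-last letter is 'b' add -ar; stems whose second-to-last letter is 'm' delete the last vowel and add -ori; stems whose second-to-last letter is 'g', 'r' or 'v' insert -in- after the first vowel.
So pafhehpipl → sopafhehpipl.

sopafhehpipl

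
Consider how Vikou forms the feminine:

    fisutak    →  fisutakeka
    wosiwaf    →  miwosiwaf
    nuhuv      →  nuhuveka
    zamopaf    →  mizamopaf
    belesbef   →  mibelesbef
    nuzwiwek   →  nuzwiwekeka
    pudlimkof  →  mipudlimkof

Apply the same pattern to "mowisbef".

mimowisbef

zamopaf and fisutak both have last vowel 'a' yet inflect differently (mizamopaf, fisutakeka), so the last vowel is not what conditions the rule; the final letter is.
"mowisbef" ends in -f. The stems ending in -f (zamopaf → mizamopaf, wosiwaf → miwosiwaf, belesbef → mibelesbef) add the prefix mi-.
The other pattern: stems ending in -k or -v add -eka.
So mowisbef → mimowisbef.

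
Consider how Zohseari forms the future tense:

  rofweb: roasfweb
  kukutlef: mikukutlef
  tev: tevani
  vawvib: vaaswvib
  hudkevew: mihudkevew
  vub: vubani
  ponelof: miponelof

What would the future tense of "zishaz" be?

vub and rofweb both end in -b yet inflect differently (vubani, roasfweb), so the final letter is not what conditions the rule; the number of vowels is.
"zishaz" has 2 vowels. The stems with 2 vowels (rofweb → roasfweb, vawvib → vaaswvib) insert -as- after the first vowel.
The other patterns: stems with 1 vowel add -ani; stems with 3 vowels add the prefix mi-.
So zishaz → ziasshaz.

ziasshaz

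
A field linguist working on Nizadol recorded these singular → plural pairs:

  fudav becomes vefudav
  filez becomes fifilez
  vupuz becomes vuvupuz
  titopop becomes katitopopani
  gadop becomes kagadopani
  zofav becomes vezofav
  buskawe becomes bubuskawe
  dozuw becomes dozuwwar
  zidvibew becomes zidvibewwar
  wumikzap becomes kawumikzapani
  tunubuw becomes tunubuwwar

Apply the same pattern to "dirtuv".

"dirtuv" ends in -v. The stems ending in -v (fudav → vefudav, zofav → vezofav) add the prefix ve-.
So dirtuv → vedirtuv.

vedirtuv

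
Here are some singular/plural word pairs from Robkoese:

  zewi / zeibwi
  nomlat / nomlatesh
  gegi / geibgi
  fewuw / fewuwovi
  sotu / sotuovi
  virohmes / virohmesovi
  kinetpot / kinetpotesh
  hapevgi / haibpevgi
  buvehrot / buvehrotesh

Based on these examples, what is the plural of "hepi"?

buvehrot and hapevgi both have 3 vowels yet inflect differently (buvehrotesh, haibpevgi), so the number of vowels is not what conditions the rule; the final letter is.
"hepi" ends in -i. The stems ending in -i (hapevgi → haibpevgi, zewi → zeibwi, gegi → geibgi) insert -ib- after the first vowel.
The other patterns: stems ending in -t add -esh; stems ending in -s, -u or -w add -ovi.
So hepi → heibpi.

heibpi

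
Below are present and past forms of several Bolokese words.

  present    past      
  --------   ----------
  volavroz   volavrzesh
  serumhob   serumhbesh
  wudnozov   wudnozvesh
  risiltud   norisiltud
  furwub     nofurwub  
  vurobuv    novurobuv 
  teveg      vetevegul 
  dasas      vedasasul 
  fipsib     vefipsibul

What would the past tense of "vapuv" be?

novapuv

"vapuv" has last vowel 'u'. The stems whose last vowel is 'u' (risiltud → norisiltud, furwub → nofurwub, vurobuv → novurobuv) add the prefix no-.
The other patterns: stems whose last vowel is 'o' delete the last vowel and add -esh; stems whose last vowel is 'a', 'e' or 'i' add ve- … -ul around the stem.
So vapuv → novapuv.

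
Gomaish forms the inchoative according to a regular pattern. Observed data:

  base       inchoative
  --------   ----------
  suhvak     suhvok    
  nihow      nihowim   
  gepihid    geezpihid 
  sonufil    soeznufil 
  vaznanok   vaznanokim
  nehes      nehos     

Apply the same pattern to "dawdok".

"dawdok" has last vowel 'o'. The stems whose last vowel is 'o' (vaznanok → vaznanokim, nihow → nihowim) add -im.
So dawdok → dawdokim.

dawdokim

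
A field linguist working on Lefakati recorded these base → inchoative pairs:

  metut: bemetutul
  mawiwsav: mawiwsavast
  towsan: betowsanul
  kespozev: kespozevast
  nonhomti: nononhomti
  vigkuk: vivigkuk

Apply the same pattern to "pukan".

towsan and mawiwsav both have last vowel 'a' yet inflect differently (betowsanul, mawiwsavast), so the last vowel is not what conditions the rule; the final letter is.
"pukan" ends in -n. The one such stem in the data (towsan → betowsanul) adds be- … -ul around the stem, so the same rule applies.
The other patterns: stems ending in -v add -ast; stems ending in -i or -k repeat the first consonant+vowel as a prefix.
So pukan → bepukanul.

bepukanul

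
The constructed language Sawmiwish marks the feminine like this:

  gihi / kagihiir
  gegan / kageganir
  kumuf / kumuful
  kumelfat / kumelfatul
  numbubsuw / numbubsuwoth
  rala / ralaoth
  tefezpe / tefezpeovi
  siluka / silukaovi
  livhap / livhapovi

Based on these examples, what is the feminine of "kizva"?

"kizva" begins with k-. The stems beginning with k- (kumuf → kumuful, kumelfat → kumelfatul) add -ul.
The other patterns: stems beginning with g- add ka- … -ir around the stem; stems beginning with n- or r- add -oth; stems beginning with l-, s- or t- add -ovi.
So kizva → kizvaul.

kizvaul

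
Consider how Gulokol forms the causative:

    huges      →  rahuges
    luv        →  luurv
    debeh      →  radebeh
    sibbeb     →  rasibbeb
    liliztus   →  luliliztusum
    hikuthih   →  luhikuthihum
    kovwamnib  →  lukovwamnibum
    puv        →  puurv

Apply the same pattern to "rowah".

rarowah

debeh and hikuthih both end in -h yet inflect differently (radebeh, luhikuthihum), so the final letter is not what conditions the rule; the number of vowels is.
"rowah" has 2 vowels. The stems with 2 vowels (debeh → radebeh, huges → rahuges, sibbeb → rasibbeb) add the prefix ra-.
So rowah → rarowah.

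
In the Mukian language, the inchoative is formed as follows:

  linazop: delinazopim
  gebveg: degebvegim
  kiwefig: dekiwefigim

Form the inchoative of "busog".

debusogim

Every pair shown (linazop → delinazopim, gebveg → degebvegim, kiwefig → dekiwefigim) follows the same rule: add de- … -im around the stem.
So busog → debusogim.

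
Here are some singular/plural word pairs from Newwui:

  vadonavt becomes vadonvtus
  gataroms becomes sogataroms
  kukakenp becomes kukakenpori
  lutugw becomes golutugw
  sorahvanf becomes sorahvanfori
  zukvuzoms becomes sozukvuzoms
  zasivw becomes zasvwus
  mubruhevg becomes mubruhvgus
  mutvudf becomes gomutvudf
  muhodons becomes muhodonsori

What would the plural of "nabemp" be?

sonabemp

"nabemp" has second-to-last letter 'm'. The stems whose second-to-last letter is 'm' (gataroms → sogataroms, zukvuzoms → sozukvuzoms) add the prefix so-.
So nabemp → sonabemp.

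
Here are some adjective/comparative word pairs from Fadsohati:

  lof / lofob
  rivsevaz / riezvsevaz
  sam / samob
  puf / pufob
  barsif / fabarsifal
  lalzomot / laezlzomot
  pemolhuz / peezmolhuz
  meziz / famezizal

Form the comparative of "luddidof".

"luddidof" has 3 vowels. The stems with 3 vowels (lalzomot → laezlzomot, pemolhuz → peezmolhuz, rivsevaz → riezvsevaz) insert -ez- after the first vowel.
So luddidof → luezddidof.

luezddidof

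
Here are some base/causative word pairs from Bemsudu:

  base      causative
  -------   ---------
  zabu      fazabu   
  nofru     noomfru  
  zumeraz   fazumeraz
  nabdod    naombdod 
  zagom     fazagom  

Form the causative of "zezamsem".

zabu and nofru both end in -u yet inflect differently (fazabu, noomfru), so the final letter is not what conditions the rule; the first letter is.
"zezamsem" begins with z-. The stems beginning with z- (zabu → fazabu, zumeraz → fazumeraz, zagom → fazagom) add the prefix fa-.
The other pattern: stems beginning with n- insert -om- after the first vowel.
So zezamsem → fazezamsem.

fazezamsem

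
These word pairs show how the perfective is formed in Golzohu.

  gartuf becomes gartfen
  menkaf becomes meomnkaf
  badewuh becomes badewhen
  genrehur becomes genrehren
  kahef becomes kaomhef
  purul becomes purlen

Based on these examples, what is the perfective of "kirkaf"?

gartuf and kahef both end in -f yet inflect differently (gartfen, kaomhef), so the final letter is not what conditions the rule; the last vowel is.
"kirkaf" has last vowel 'a'. The one such stem in the data (menkaf → meomnkaf) inserts -om- after the first vowel (as does kahef), so the same rule applies.
So kirkaf → kiomrkaf.

kiomrkaf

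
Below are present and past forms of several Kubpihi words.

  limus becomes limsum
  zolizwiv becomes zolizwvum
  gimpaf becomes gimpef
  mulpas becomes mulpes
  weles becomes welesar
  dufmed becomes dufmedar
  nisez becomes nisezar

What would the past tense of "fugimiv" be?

fugimvum

limus and mulpas both end in -s yet inflect differently (limsum, mulpes), so the final letter is not what conditions the rule; the last vowel is.
"fugimiv" has last vowel 'i'. The one such stem in the data (zolizwiv → zolizwvum) deletes the last vowel and adds -um (as does limus), so the same rule applies.
So fugimiv → fugimvum.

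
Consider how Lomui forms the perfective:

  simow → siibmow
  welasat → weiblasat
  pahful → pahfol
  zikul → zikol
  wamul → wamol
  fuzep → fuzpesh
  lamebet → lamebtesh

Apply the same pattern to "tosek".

toskesh

welasat and lamebet both end in -t yet inflect differently (weiblasat, lamebtesh), so the final letter is not what conditions the rule; the last vowel is.
"tosek" has last vowel 'e'. The stems whose last vowel is 'e' (fuzep → fuzpesh, lamebet → lamebtesh) delete the last vowel and add -esh.
So tosek → toskesh.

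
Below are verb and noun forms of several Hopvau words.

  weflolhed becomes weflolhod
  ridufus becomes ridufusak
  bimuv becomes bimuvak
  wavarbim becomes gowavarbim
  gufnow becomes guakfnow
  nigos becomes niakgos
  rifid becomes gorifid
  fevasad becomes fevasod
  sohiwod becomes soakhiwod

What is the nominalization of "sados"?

saakdos

fevasad and rifid both end in -d yet inflect differently (fevasod, gorifid), so the final letter is not what conditions the rule; the last vowel is.
"sados" has last vowel 'o'. The stems whose last vowel is 'o' (sohiwod → soakhiwod, nigos → niakgos, gufnow → guakfnow) insert -ak- after the first vowel.
The other patterns: stems whose last vowel is 'a' or 'e' change the last vowel to 'o'; stems whose last vowel is 'i' add the prefix go-; stems whose last vowel is 'u' add -ak.
So sados → saakdos.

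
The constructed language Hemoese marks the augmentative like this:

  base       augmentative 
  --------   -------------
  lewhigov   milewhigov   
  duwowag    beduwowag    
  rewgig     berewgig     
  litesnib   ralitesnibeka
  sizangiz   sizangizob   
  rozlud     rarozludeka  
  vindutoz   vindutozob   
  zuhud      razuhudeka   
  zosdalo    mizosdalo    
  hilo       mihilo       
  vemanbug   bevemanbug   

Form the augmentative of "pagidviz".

rewgig and sizangiz both have last vowel 'i' yet inflect differently (berewgig, sizangizob), so the last vowel is not what conditions the rule; the final letter is.
"pagidviz" ends in -z. The stems ending in -z (sizangiz → sizangizob, vindutoz → vindutozob) add -ob.
The other patterns: stems ending in -g add the prefix be-; stems ending in -o or -v add the prefix mi-; stems ending in -b or -d add ra- … -eka around the stem.
So pagidviz → pagidvizob.

pagidvizob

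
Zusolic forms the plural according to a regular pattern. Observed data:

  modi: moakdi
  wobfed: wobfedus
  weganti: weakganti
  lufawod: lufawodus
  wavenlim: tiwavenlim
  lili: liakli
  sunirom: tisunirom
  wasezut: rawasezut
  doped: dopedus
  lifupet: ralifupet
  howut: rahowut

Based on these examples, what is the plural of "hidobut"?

lili and wavenlim both have last vowel 'i' yet inflect differently (liakli, tiwavenlim), so the last vowel is not what conditions the rule; the final letter is.
"hidobut" ends in -t. The stems ending in -t (lifupet → ralifupet, howut → rahowut, wasezut → rawasezut) add the prefix ra-.
So hidobut → rahidobut.

rahidobut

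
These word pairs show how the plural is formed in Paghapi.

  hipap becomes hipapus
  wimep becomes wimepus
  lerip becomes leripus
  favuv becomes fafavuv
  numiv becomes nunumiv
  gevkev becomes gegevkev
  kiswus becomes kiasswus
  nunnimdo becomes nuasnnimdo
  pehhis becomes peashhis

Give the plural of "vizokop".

lerip and numiv both have last vowel 'i' yet inflect differently (leripus, nunumiv), so the last vowel is not what conditions the rule; the final letter is.
"vizokop" ends in -p. The stems ending in -p (hipap → hipapus, wimep → wimepus, lerip → leripus) add -us.
The other patterns: stems ending in -v repeat the first consonant+vowel as a prefix; stems ending in -o or -s insert -as- after the first vowel.
So vizokop → vizokopus.

vizokopus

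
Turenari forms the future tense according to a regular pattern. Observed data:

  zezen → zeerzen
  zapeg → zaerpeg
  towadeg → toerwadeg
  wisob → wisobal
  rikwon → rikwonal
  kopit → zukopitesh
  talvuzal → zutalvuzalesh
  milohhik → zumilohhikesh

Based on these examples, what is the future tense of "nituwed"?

niertuwed

zezen and rikwon both end in -n yet inflect differently (zeerzen, rikwonal), so the final letter is not what conditions the rule; the last vowel is.
"nituwed" has last vowel 'e'. The stems whose last vowel is 'e' (zezen → zeerzen, zapeg → zaerpeg, towadeg → toerwadeg) insert -er- after the first vowel.
The other patterns: stems whose last vowel is 'o' add -al; stems whose last vowel is 'a' or 'i' add zu- … -esh around the stem.
So nituwed → niertuwed.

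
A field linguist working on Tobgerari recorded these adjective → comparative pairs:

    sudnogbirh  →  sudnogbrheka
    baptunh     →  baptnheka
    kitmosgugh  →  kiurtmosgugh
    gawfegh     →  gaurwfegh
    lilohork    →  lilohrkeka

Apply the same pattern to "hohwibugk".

hourhwibugk

kitmosgugh and sudnogbirh both end in -h yet inflect differently (kiurtmosgugh, sudnogbrheka), so the final letter is not what conditions the rule; the second-to-last letter is.
"hohwibugk" has second-to-last letter 'g'. The stems whose second-to-last letter is 'g' (kitmosgugh → kiurtmosgugh, gawfegh → gaurwfegh) insert -ur- after the first vowel.
The other pattern: stems whose second-to-last letter is 'n' or 'r' delete the last vowel and add -eka.
So hohwibugk → hourhwibugk.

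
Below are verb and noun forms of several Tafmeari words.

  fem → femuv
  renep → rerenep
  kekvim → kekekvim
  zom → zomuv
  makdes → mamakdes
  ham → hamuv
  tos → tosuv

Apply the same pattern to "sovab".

"sovab" has 2 vowels. The stems with 2 vowels (renep → rerenep, makdes → mamakdes, kekvim → kekekvim) repeat the first consonant+vowel as a prefix.
So sovab → sosovab.

sosovab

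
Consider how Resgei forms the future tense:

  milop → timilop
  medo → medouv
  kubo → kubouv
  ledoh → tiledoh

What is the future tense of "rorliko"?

rorlikouv

"rorliko" ends in -o. The stems ending in -o (kubo → kubouv, medo → medouv) add -uv.
So rorliko → rorlikouv.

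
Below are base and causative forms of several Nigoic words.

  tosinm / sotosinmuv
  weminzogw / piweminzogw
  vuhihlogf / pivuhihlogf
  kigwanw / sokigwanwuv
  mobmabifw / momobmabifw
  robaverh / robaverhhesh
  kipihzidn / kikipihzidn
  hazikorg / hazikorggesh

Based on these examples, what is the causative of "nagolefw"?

"nagolefw" has second-to-last letter 'f'. The one such stem in the data (mobmabifw → momobmabifw) repeats the first consonant+vowel as a prefix (as does kipihzidn), so the same rule applies.
The other patterns: stems whose second-to-last letter is 'g' add the prefix pi-; stems whose second-to-last letter is 'n' add so- … -uv around the stem; stems whose second-to-last letter is 'r' double the final consonant and add -esh.
So nagolefw → nanagolefw.

nanagolefw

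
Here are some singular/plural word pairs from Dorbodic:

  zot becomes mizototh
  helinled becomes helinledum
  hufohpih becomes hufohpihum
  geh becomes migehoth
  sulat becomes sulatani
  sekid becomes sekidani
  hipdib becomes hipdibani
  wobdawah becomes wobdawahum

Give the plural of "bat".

mibatoth

"bat" has 1 vowel. The stems with 1 vowel (geh → migehoth, zot → mizototh) add mi- … -oth around the stem.
So bat → mibatoth.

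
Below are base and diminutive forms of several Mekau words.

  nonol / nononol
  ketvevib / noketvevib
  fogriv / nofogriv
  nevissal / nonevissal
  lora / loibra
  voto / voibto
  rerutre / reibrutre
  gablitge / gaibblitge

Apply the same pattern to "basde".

baibsde

"basde" ends in a vowel. The stems ending in a vowel (lora → loibra, voto → voibto, rerutre → reibrutre) insert -ib- after the first vowel.
So basde → baibsde.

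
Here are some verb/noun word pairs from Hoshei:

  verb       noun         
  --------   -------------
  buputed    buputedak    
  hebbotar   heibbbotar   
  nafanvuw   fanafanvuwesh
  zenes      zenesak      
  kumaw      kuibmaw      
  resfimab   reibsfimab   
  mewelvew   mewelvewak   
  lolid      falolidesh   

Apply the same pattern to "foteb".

kumaw and mewelvew both end in -w yet inflect differently (kuibmaw, mewelvewak), so the final letter is not what conditions the rule; the last vowel is.
"foteb" has last vowel 'e'. The stems whose last vowel is 'e' (mewelvew → mewelvewak, buputed → buputedak, zenes → zenesak) add -ak.
The other patterns: stems whose last vowel is 'a' insert -ib- after the first vowel; stems whose last vowel is 'i' or 'u' add fa- … -esh around the stem.
So foteb → fotebak.

fotebak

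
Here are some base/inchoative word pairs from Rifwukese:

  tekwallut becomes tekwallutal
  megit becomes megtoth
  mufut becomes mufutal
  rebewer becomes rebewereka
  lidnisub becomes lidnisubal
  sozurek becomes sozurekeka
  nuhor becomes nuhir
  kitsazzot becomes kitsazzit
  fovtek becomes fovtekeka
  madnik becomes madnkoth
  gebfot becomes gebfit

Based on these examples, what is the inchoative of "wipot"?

megit and mufut both end in -t yet inflect differently (megtoth, mufutal), so the final letter is not what conditions the rule; the last vowel is.
"wipot" has last vowel 'o'. The stems whose last vowel is 'o' (gebfot → gebfit, kitsazzot → kitsazzit, nuhor → nuhir) change the last vowel to 'i'.
So wipot → wipit.

wipit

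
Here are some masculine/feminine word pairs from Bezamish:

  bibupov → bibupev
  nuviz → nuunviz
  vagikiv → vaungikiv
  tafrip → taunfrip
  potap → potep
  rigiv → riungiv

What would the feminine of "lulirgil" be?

luunlirgil

vagikiv and bibupov both end in -v yet inflect differently (vaungikiv, bibupev), so the final letter is not what conditions the rule; the last vowel is.
"lulirgil" has last vowel 'i'. The stems whose last vowel is 'i' (vagikiv → vaungikiv, nuviz → nuunviz, rigiv → riungiv) insert -un- after the first vowel.
The other pattern: stems whose last vowel is 'a' or 'o' change the last vowel to 'e'.
So lulirgil → luunlirgil.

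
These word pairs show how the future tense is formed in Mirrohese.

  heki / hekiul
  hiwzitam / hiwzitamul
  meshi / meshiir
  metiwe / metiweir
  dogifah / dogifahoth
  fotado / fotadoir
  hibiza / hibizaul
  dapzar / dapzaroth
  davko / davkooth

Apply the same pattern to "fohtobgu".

davko and fotado both end in -o yet inflect differently (davkooth, fotadoir), so the final letter is not what conditions the rule; the first letter is.
"fohtobgu" begins with f-. The one such stem in the data (fotado → fotadoir) adds -ir, so the same rule applies.
So fohtobgu → fohtobguir.

fohtobguir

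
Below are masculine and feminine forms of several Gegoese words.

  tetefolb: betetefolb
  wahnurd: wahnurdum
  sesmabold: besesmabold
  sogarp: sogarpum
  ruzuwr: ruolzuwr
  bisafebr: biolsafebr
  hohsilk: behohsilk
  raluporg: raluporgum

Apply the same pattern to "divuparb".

sesmabold and wahnurd both end in -d yet inflect differently (besesmabold, wahnurdum), so the final letter is not what conditions the rule; the second-to-last letter is.
"divuparb" has second-to-last letter 'r'. The stems whose second-to-last letter is 'r' (wahnurd → wahnurdum, sogarp → sogarpum, raluporg → raluporgum) add -um.
The other patterns: stems whose second-to-last letter is 'l' add the prefix be-; stems whose second-to-last letter is 'b' or 'w' insert -ol- after the first vowel.
So divuparb → divuparbum.

divuparbum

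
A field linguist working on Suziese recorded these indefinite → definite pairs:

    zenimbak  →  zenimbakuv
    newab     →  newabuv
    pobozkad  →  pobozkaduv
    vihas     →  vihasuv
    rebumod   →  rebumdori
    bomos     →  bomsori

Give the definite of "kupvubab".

"kupvubab" has last vowel 'a'. The stems whose last vowel is 'a' (zenimbak → zenimbakuv, newab → newabuv, pobozkad → pobozkaduv) add -uv.
So kupvubab → kupvubabuv.

kupvubabuv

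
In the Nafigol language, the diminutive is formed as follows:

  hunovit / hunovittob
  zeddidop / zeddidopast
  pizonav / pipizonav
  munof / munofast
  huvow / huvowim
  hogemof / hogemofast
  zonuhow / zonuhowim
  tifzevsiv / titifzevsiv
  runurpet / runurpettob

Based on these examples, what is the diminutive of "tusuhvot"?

tusuhvottob

hunovit and tifzevsiv both have last vowel 'i' yet inflect differently (hunovittob, titifzevsiv), so the last vowel is not what conditions the rule; the final letter is.
"tusuhvot" ends in -t. The stems ending in -t (runurpet → runurpettob, hunovit → hunovittob) double the final consonant and add -ob.
So tusuhvot → tusuhvottob.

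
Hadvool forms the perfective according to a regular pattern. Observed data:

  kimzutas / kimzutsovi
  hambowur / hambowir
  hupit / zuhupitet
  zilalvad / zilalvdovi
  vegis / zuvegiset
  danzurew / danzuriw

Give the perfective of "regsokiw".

kimzutas and vegis both end in -s yet inflect differently (kimzutsovi, zuvegiset), so the final letter is not what conditions the rule; the last vowel is.
"regsokiw" has last vowel 'i'. The stems whose last vowel is 'i' (vegis → zuvegiset, hupit → zuhupitet) add zu- … -et around the stem.
The other patterns: stems whose last vowel is 'a' delete the last vowel and add -ovi; stems whose last vowel is 'e' or 'u' change the last vowel to 'i'.
So regsokiw → zuregsokiwet.

zuregsokiwet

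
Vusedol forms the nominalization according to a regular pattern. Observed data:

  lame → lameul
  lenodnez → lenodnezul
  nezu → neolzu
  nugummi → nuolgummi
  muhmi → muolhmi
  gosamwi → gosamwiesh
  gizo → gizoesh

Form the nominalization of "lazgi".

lazgiul

nugummi and gosamwi both end in -i yet inflect differently (nuolgummi, gosamwiesh), so the final letter is not what conditions the rule; the first letter is.
"lazgi" begins with l-. The stems beginning with l- (lame → lameul, lenodnez → lenodnezul) add -ul.
The other patterns: stems beginning with m- or n- insert -ol- after the first vowel; stems beginning with g- add -esh.
So lazgi → lazgiul.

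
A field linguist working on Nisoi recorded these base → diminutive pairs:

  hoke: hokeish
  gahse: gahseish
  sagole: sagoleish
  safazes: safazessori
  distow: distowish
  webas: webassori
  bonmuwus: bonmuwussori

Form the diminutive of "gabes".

"gabes" ends in -s. The stems ending in -s (webas → webassori, bonmuwus → bonmuwussori, safazes → safazessori) double the final consonant and add -ori.
So gabes → gabessori.

gabessori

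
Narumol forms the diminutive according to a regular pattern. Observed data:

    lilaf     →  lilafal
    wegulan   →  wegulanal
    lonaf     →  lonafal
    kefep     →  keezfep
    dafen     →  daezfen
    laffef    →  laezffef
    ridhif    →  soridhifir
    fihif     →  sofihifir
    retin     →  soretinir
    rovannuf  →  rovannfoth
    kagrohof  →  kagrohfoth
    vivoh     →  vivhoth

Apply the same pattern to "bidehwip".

wegulan and dafen both end in -n yet inflect differently (wegulanal, daezfen), so the final letter is not what conditions the rule; the last vowel is.
"bidehwip" has last vowel 'i'. The stems whose last vowel is 'i' (ridhif → soridhifir, fihif → sofihifir, retin → soretinir) add so- … -ir around the stem.
So bidehwip → sobidehwipir.

sobidehwipir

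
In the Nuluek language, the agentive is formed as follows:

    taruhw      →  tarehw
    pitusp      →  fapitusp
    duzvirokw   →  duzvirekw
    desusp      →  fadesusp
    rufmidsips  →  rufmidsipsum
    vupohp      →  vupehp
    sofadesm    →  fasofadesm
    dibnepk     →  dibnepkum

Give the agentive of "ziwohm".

ziwehm

"ziwohm" has second-to-last letter 'h'. The stems whose second-to-last letter is 'h' (vupohp → vupehp, taruhw → tarehw) change the last vowel to 'e'.
So ziwohm → ziwehm.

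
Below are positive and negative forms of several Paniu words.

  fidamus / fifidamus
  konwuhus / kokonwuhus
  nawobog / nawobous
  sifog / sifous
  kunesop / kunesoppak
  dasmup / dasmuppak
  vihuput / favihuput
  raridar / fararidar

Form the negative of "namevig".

namevius

nawobog and kunesop both have last vowel 'o' yet inflect differently (nawobous, kunesoppak), so the last vowel is not what conditions the rule; the final letter is.
"namevig" ends in -g. The stems ending in -g (nawobog → nawobous, sifog → sifous) drop the final letter and add -us.
So namevig → namevius.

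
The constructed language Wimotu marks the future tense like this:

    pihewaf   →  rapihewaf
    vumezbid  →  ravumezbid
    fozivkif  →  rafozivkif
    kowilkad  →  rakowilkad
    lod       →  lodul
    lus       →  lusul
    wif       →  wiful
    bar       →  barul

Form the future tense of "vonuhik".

vumezbid and lod both end in -d yet inflect differently (ravumezbid, lodul), so the final letter is not what conditions the rule; the number of vowels is.
"vonuhik" has 3 vowels. The stems with 3 vowels (pihewaf → rapihewaf, vumezbid → ravumezbid, fozivkif → rafozivkif) add the prefix ra-.
So vonuhik → ravonuhik.

ravonuhik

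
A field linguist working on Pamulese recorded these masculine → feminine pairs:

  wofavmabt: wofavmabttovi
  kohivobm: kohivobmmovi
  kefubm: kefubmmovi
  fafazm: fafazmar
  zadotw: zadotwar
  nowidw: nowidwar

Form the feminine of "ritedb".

ritedbar

kohivobm and fafazm both end in -m yet inflect differently (kohivobmmovi, fafazmar), so the final letter is not what conditions the rule; the second-to-last letter is.
"ritedb" has second-to-last letter 'd'. The one such stem in the data (nowidw → nowidwar) adds -ar, so the same rule applies.
The other pattern: stems whose second-to-last letter is 'b' double the final consonant and add -ovi.
So ritedb → ritedbar.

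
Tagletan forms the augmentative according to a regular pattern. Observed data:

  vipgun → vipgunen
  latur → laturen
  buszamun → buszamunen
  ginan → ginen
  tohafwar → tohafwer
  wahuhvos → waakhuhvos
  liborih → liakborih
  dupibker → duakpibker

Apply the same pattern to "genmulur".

vipgun and ginan both end in -n yet inflect differently (vipgunen, ginen), so the final letter is not what conditions the rule; the last vowel is.
"genmulur" has last vowel 'u'. The stems whose last vowel is 'u' (vipgun → vipgunen, latur → laturen, buszamun → buszamunen) add -en.
The other patterns: stems whose last vowel is 'a' change the last vowel to 'e'; stems whose last vowel is 'e', 'i' or 'o' insert -ak- after the first vowel.
So genmulur → genmuluren.

genmuluren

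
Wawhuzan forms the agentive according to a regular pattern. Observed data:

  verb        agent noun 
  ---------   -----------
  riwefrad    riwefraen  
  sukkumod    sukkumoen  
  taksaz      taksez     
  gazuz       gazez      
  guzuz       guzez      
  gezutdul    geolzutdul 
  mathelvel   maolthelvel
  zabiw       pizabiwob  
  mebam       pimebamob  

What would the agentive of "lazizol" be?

riwefrad and taksaz both have last vowel 'a' yet inflect differently (riwefraen, taksez), so the last vowel is not what conditions the rule; the final letter is.
"lazizol" ends in -l. The stems ending in -l (gezutdul → geolzutdul, mathelvel → maolthelvel) insert -ol- after the first vowel.
The other patterns: stems ending in -d drop the final letter and add -en; stems ending in -z change the last vowel to 'e'; stems ending in -m or -w add pi- … -ob around the stem.
So lazizol → laolzizol.

laolzizol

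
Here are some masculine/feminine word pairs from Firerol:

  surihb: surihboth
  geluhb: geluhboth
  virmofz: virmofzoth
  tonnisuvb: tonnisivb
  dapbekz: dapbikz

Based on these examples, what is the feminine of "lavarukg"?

lavarikg

surihb and tonnisuvb both end in -b yet inflect differently (surihboth, tonnisivb), so the final letter is not what conditions the rule; the second-to-last letter is.
"lavarukg" has second-to-last letter 'k'. The one such stem in the data (dapbekz → dapbikz) changes the last vowel to 'i' (as does tonnisuvb), so the same rule applies.
The other pattern: stems whose second-to-last letter is 'f' or 'h' add -oth.
So lavarukg → lavarikg.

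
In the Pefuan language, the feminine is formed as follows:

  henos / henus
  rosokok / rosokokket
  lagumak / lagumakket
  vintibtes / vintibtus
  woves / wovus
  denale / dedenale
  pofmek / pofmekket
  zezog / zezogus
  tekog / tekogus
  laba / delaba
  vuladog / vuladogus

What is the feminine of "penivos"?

penivus

"penivos" ends in -s. The stems ending in -s (vintibtes → vintibtus, woves → wovus, henos → henus) change the last vowel to 'u'.
The other patterns: stems ending in -k double the final consonant and add -et; stems ending in -g add -us; stems ending in -a or -e add the prefix de-.
So penivos → penivus.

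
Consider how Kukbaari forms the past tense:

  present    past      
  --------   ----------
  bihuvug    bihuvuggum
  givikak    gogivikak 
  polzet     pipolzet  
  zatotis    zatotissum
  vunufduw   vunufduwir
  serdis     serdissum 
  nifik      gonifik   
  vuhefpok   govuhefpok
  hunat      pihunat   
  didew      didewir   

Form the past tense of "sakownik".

"sakownik" ends in -k. The stems ending in -k (givikak → gogivikak, nifik → gonifik, vuhefpok → govuhefpok) add the prefix go-.
So sakownik → gosakownik.

gosakownik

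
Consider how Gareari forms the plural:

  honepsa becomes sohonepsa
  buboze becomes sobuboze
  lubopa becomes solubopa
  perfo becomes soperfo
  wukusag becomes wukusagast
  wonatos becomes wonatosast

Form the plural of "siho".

sosiho

honepsa and wukusag both have last vowel 'a' yet inflect differently (sohonepsa, wukusagast), so the last vowel is not what conditions the rule; whether the stem ends in a vowel or a consonant is.
"siho" ends in a vowel. The stems ending in a vowel (honepsa → sohonepsa, buboze → sobuboze, lubopa → solubopa) add the prefix so-.
So siho → sosiho.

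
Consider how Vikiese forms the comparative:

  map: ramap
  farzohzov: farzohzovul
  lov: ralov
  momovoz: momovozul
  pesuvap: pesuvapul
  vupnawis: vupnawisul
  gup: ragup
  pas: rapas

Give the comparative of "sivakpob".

sivakpobul

"sivakpob" has 3 vowels. The stems with 3 vowels (vupnawis → vupnawisul, momovoz → momovozul, pesuvap → pesuvapul) add -ul.
So sivakpob → sivakpobul.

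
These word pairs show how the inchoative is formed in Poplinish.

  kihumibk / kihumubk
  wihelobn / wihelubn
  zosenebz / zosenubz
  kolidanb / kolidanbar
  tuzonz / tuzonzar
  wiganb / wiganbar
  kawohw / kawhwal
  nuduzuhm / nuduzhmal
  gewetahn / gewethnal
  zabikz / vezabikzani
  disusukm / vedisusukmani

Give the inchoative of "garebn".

zosenebz and tuzonz both end in -z yet inflect differently (zosenubz, tuzonzar), so the final letter is not what conditions the rule; the second-to-last letter is.
"garebn" has second-to-last letter 'b'. The stems whose second-to-last letter is 'b' (kihumibk → kihumubk, wihelobn → wihelubn, zosenebz → zosenubz) change the last vowel to 'u'.
So garebn → garubn.

garubn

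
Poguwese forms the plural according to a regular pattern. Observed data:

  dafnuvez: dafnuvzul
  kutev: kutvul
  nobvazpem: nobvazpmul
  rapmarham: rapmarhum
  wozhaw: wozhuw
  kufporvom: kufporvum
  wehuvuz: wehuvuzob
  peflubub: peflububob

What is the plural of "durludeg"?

"durludeg" has last vowel 'e'. The stems whose last vowel is 'e' (dafnuvez → dafnuvzul, kutev → kutvul, nobvazpem → nobvazpmul) delete the last vowel and add -ul.
So durludeg → durludgul.

durludgul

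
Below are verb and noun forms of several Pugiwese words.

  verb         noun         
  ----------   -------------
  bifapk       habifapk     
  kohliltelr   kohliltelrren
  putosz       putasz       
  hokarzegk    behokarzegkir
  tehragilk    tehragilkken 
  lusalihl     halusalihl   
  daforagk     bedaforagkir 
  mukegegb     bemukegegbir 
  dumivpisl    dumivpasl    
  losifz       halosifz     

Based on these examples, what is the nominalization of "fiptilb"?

"fiptilb" has second-to-last letter 'l'. The stems whose second-to-last letter is 'l' (tehragilk → tehragilkken, kohliltelr → kohliltelrren) double the final consonant and add -en.
The other patterns: stems whose second-to-last letter is 's' change the last vowel to 'a'; stems whose second-to-last letter is 'g' add be- … -ir around the stem; stems whose second-to-last letter is 'f', 'h' or 'p' add the prefix ha-.
So fiptilb → fiptilbben.

fiptilbben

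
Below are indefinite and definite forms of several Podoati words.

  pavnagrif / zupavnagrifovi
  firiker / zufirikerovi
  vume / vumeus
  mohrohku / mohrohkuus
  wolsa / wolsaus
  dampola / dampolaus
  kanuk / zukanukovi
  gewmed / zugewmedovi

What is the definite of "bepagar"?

"bepagar" ends in a consonant. The stems ending in a consonant (pavnagrif → zupavnagrifovi, kanuk → zukanukovi, gewmed → zugewmedovi) add zu- … -ovi around the stem.
The other pattern: stems ending in a vowel add -us.
So bepagar → zubepagarovi.

zubepagarovi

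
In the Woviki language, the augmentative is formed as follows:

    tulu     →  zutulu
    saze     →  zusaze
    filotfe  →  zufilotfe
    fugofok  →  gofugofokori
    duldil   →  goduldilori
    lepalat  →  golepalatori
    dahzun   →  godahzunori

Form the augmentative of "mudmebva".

zumudmebva

tulu and dahzun both have last vowel 'u' yet inflect differently (zutulu, godahzunori), so the last vowel is not what conditions the rule; whether the stem ends in a vowel or a consonant is.
"mudmebva" ends in a vowel. The stems ending in a vowel (tulu → zutulu, saze → zusaze, filotfe → zufilotfe) add the prefix zu-.
The other pattern: stems ending in a consonant add go- … -ori around the stem.
So mudmebva → zumudmebva.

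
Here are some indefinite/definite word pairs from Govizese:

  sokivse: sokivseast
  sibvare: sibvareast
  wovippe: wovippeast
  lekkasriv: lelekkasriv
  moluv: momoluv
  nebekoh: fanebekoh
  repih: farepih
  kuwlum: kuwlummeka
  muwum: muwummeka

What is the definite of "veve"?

lekkasriv and repih both have last vowel 'i' yet inflect differently (lelekkasriv, farepih), so the last vowel is not what conditions the rule; the final letter is.
"veve" ends in -e. The stems ending in -e (sokivse → sokivseast, sibvare → sibvareast, wovippe → wovippeast) add -ast.
The other patterns: stems ending in -v repeat the first consonant+vowel as a prefix; stems ending in -h add the prefix fa-; stems ending in -m double the final consonant and add -eka.
So veve → veveast.

veveast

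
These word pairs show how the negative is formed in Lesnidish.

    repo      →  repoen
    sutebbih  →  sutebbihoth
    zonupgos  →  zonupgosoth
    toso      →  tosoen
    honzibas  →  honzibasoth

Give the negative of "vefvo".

"vefvo" ends in a vowel. The stems ending in a vowel (toso → tosoen, repo → repoen) add -en.
So vefvo → vefvoen.

vefvoen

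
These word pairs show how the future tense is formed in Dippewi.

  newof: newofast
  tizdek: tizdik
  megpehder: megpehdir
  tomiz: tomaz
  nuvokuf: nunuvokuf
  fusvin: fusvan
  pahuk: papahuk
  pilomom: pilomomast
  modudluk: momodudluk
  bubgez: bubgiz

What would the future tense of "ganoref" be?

ganorif

bubgez and tomiz both end in -z yet inflect differently (bubgiz, tomaz), so the final letter is not what conditions the rule; the last vowel is.
"ganoref" has last vowel 'e'. The stems whose last vowel is 'e' (megpehder → megpehdir, tizdek → tizdik, bubgez → bubgiz) change the last vowel to 'i'.
So ganoref → ganorif.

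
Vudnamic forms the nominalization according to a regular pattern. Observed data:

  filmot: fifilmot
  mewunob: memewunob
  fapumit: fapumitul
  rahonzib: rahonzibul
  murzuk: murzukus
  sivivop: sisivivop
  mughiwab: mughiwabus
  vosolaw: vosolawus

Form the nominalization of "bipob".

bibipob

mewunob and rahonzib both end in -b yet inflect differently (memewunob, rahonzibul), so the final letter is not what conditions the rule; the last vowel is.
"bipob" has last vowel 'o'. The stems whose last vowel is 'o' (mewunob → memewunob, sivivop → sisivivop, filmot → fifilmot) repeat the first consonant+vowel as a prefix.
The other patterns: stems whose last vowel is 'i' add -ul; stems whose last vowel is 'a' or 'u' add -us.
So bipob → bibipob.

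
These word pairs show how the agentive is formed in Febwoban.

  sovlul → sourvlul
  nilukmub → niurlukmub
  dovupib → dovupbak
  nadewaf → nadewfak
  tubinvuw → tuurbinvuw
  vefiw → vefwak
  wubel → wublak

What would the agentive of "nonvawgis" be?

nonvawgsak

sovlul and wubel both end in -l yet inflect differently (sourvlul, wublak), so the final letter is not what conditions the rule; the last vowel is.
"nonvawgis" has last vowel 'i'. The stems whose last vowel is 'i' (dovupib → dovupbak, vefiw → vefwak) delete the last vowel and add -ak.
So nonvawgis → nonvawgsak.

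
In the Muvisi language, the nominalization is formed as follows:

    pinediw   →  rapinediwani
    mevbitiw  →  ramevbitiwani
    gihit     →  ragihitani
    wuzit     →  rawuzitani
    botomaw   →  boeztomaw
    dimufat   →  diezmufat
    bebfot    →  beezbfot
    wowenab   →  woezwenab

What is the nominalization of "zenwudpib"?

razenwudpibani

pinediw and botomaw both end in -w yet inflect differently (rapinediwani, boeztomaw), so the final letter is not what conditions the rule; the last vowel is.
"zenwudpib" has last vowel 'i'. The stems whose last vowel is 'i' (pinediw → rapinediwani, mevbitiw → ramevbitiwani, gihit → ragihitani) add ra- … -ani around the stem.
The other pattern: stems whose last vowel is 'a' or 'o' insert -ez- after the first vowel.
So zenwudpib → razenwudpibani.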